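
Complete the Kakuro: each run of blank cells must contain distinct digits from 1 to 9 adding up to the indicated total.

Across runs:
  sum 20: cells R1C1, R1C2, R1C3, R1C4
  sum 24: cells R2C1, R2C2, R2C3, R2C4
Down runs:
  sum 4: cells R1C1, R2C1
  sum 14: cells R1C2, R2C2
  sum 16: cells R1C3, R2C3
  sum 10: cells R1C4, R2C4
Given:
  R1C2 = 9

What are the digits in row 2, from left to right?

3 5 9 7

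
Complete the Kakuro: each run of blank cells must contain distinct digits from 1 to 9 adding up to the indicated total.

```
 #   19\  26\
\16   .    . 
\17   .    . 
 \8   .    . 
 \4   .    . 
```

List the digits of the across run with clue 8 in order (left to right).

16 in 2 cells must be {7,9}; 17 in 2 cells must be {8,9}; 4 in 2 cells must be {1,3}.
Only 3 fits R4C2 under both its across sum 4 and down sum 26.
Given what's placed, R1C2 must be 9 to fit the 16 across and 26 down.
R2C2 = 8: the only remaining digit allowed by both the 17 across and the 26 down.
R3C2 = 26 − 20 = 6 completes the 26 down.
R4C1 = 4 − 3 = 1 completes the 4 across.
R1C1 = 16 − 9 = 7 completes the 16 across.
R2C1 = 17 − 8 = 9 completes the 17 across.
R3C1 = 8 − 6 = 2 completes the 8 across.

2 6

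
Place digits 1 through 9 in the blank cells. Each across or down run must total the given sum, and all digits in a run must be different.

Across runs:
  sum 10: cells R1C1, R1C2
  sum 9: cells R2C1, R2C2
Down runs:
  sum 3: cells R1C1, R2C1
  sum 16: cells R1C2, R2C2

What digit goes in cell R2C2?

7

3 in 2 cells must be {1,2}; 16 in 2 cells must be {7,9}.
The 9 across and the 16 down share only 7, so R2C2 = 7.
R1C2 = 16 − 7 = 9 completes the 16 down.
R2C1 = 9 − 7 = 2 completes the 9 across.
R1C1 = 10 − 9 = 1 completes the 10 across.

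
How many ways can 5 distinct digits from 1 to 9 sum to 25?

12

5 distinct digits from 1–9 sum between 15 and 35.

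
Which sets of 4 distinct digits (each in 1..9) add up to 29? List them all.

{5,7,8,9}

4 distinct digits from 1–9 sum between 10 and 30.
Only one set works: {5,7,8,9}.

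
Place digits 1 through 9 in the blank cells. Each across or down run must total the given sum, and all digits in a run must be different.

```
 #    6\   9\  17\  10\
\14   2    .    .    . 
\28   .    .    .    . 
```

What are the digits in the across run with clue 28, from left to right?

17 in 2 cells must be {8,9}.
Given what's placed, R1C3 must be 8 to fit the 14 across and 17 down.
R2C1 = 6 − 2 = 4 completes the 6 down.
R2C3 = 17 − 8 = 9 completes the 17 down.
No cell is forced outright now. R2C2 can only be 7 or 8 (the digits allowed by both its 28 across and its 9 down). If R2C2 = 7: then R1C2 would have to be in {1,3} for the 14 across but in {2} for the 9 down — contradiction. So R2C2 = 8.
R1C2 = 9 − 8 = 1 completes the 9 down.
R1C4 = 14 − 11 = 3 completes the 14 across.
R2C4 = 28 − 21 = 7 completes the 28 across.

4 8 9 7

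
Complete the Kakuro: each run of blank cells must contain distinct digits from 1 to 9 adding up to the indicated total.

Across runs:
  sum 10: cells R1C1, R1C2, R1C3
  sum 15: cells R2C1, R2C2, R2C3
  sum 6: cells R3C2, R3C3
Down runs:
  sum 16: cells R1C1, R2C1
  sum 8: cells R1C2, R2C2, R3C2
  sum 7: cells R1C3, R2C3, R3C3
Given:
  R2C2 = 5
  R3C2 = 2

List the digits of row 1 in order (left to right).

7, 1, 2

16 in 2 cells must be {7,9}; 7 in 3 cells must be {1,2,4}.
Intersecting the 10 across with the 16 down forces R1C1 = 7.
R1C2 = 8 − 7 = 1 completes the 8 down.
R1C3 = 10 − 8 = 2 completes the 10 across.
R2C1 = 16 − 7 = 9 completes the 16 down.
R2C3 = 15 − 14 = 1 completes the 15 across.
R3C3 = 6 − 2 = 4 completes the 6 across.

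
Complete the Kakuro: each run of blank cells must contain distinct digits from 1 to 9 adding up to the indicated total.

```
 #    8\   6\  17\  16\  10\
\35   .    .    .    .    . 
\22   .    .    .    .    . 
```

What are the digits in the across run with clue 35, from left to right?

35 in 5 cells must be {5,6,7,8,9}; 17 in 2 cells must be {8,9}; 16 in 2 cells must be {7,9}.
Only 5 fits R1C2 under both its across sum 35 and down sum 6.
R2C2 = 6 − 5 = 1 completes the 6 down.
Nothing is forced directly, so branch on R1C1, whose candidates are 6 or 7. If R1C1 = 7: that forces R1C4 = 9, after which R2C1 would have to be in {2,3,4,5,6,7,8,9} for the 22 across but in {1} for the 8 down — contradiction. So R1C1 = 6.
R2C1 = 8 − 6 = 2 completes the 8 down.
No cell is forced outright now. R1C4 can only be 7 or 9 (the digits allowed by both its 35 across and its 16 down). If R1C4 = 7: that forces R2C4 = 9, after which R2C3 would have to be in {3,4,6,7} for the 22 across but in {8,9} for the 17 down — contradiction. So R1C4 = 9.
Given what's placed, R1C3 must be 8 to fit the 35 across and 17 down.
R1C5 = 35 − 28 = 7 completes the 35 across.

6 5 8 9 7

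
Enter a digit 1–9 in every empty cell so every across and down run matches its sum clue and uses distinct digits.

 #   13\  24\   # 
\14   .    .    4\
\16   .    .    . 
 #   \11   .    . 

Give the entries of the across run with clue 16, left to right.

8 7 1

24 in 3 cells must be {7,8,9}; 4 in 2 cells must be {1,3}.
The 11 across and the 4 down share only 3, so R3C3 = 3.
R2C3 = 4 − 3 = 1 completes the 4 down.
R3C2 = 11 − 3 = 8 completes the 11 across.
R1C2 = 9: the only remaining digit allowed by both the 14 across and the 24 down.
R2C2 = 24 − 17 = 7 completes the 24 down.
R1C1 = 14 − 9 = 5 completes the 14 across.
R2C1 = 16 − 8 = 8 completes the 16 across.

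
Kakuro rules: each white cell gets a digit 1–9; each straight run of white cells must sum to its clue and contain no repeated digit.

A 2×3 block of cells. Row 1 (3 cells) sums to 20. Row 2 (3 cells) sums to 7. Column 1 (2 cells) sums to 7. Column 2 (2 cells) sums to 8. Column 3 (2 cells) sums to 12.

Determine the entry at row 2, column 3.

4

7 in 3 cells must be {1,2,4}.
The 7 across and the 12 down share only 4, so (2,3) = 4.
(1,3) = 12 − 4 = 8 completes the 12 down.
Nothing is forced directly, so branch on (1,1), whose candidates are 3 or 5. If (1,1) = 3: then (1,2) would have to be in {9} for the 20 across but in {1,2,3,5,6,7} for the 8 down — contradiction. So (1,1) = 5.
(1,2) = 20 − 13 = 7 completes the 20 across.
(2,1) = 7 − 5 = 2 completes the 7 down.
(2,2) = 7 − 6 = 1 completes the 7 across.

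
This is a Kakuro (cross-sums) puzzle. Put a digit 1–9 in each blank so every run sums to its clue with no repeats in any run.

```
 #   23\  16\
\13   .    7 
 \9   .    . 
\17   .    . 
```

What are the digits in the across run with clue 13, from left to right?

17 in 2 cells must be {8,9}; 23 in 3 cells must be {6,8,9}.
R1C1 = 13 − 7 = 6 completes the 13 across.
Given what's placed, R2C1 must be 8 to fit the 9 across and 23 down.
R2C2 = 9 − 8 = 1 completes the 9 across.
R3C1 = 23 − 14 = 9 completes the 23 down.
R3C2 = 17 − 9 = 8 completes the 17 across.

6 7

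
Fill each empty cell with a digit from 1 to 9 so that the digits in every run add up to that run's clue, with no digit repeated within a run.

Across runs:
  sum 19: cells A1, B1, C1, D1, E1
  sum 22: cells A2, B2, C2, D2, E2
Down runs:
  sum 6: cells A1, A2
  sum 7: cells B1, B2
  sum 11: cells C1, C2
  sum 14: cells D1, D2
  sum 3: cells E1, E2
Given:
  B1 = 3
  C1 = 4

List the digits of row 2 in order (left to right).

3 in 2 cells must be {1,2}.
B2 = 7 − 3 = 4 completes the 7 down.
C2 = 11 − 4 = 7 completes the 11 down.
No cell is forced outright now. A2 can only be 1 or 2 (the digits allowed by both its 22 across and its 6 down). If A2 = 2: then A1 would have to be in {1,2,5,6,9} for the 19 across but in {4} for the 6 down — contradiction. So A2 = 1.
A1 = 6 − 1 = 5 completes the 6 down.
D1 = 6: the only remaining digit allowed by both the 19 across and the 14 down.
E1 = 19 − 18 = 1 completes the 19 across.
D2 = 14 − 6 = 8 completes the 14 down.
E2 = 22 − 20 = 2 completes the 22 across.

1, 4, 7, 8, 2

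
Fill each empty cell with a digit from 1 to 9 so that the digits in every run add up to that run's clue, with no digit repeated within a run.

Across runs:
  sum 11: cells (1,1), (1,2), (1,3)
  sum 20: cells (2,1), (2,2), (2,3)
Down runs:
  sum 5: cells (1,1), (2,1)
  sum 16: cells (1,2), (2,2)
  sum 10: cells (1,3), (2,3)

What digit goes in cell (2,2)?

9

16 in 2 cells must be {7,9}.
The 11 across and the 16 down share only 7, so (1,2) = 7.
(2,2) = 16 − 7 = 9 completes the 16 down.
Nothing is forced directly, so branch on (2,1), whose candidates are 3 or 4. If (2,1) = 3: then (1,1) would have to be in {1,3} for the 11 across but in {2} for the 5 down — contradiction. So (2,1) = 4.
(1,1) = 5 − 4 = 1 completes the 5 down.
(1,3) = 11 − 8 = 3 completes the 11 across.
(2,3) = 20 − 13 = 7 completes the 20 across.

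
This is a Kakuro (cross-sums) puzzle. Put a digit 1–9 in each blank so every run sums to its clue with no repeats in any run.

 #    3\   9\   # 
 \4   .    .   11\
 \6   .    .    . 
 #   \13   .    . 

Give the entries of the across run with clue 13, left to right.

5 8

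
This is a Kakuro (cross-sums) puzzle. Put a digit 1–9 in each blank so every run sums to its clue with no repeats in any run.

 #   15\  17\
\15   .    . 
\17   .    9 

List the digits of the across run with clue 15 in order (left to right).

17 in 2 cells must be {8,9}.
R1C2 = 17 − 9 = 8 completes the 17 down.
R2C1 = 17 − 9 = 8 completes the 17 across.
R1C1 = 15 − 8 = 7 completes the 15 across.

7 8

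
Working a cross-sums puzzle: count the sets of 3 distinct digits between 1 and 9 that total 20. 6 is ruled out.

3 distinct digits from 1–9 sum between 6 and 24.
Dropping sets that contain 6.
Enumerating: {3,8,9}, {4,7,9}, {5,7,8}.

3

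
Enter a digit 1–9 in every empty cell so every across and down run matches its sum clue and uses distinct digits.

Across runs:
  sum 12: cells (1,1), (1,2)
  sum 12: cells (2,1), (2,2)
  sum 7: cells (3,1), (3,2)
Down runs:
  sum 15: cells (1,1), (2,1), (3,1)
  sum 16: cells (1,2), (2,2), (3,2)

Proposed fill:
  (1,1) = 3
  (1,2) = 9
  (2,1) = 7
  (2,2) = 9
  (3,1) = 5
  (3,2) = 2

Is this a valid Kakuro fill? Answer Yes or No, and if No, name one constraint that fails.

No — the across run (2,1)–(2,2) sums to 16, not 12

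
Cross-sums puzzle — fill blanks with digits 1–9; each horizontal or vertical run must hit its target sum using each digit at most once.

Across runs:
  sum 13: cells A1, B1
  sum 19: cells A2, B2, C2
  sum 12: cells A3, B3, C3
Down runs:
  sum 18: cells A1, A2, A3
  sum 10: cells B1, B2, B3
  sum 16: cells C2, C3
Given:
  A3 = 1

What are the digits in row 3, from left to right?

1 2 9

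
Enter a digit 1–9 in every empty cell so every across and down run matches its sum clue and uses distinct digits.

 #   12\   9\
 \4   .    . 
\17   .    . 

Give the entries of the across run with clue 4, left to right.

3 1

4 in 2 cells must be {1,3}; 17 in 2 cells must be {8,9}.
The 4 across and the 12 down share only 3, so R1C1 = 3.
R1C2 = 4 − 3 = 1 completes the 4 across.
R2C1 = 12 − 3 = 9 completes the 12 down.
R2C2 = 17 − 9 = 8 completes the 17 across.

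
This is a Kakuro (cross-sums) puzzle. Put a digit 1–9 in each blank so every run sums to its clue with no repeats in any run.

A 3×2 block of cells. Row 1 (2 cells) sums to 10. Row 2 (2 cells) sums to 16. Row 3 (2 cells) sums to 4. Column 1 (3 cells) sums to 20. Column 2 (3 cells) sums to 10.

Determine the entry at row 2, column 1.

9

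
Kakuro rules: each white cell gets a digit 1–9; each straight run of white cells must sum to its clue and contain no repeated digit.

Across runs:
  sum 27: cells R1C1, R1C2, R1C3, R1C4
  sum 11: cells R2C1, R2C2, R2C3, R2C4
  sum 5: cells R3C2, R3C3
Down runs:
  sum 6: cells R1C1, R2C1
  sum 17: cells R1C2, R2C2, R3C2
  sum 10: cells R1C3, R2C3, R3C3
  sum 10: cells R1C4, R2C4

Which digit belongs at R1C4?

9

11 in 4 cells must be {1,2,3,5}.
Nothing is forced directly, so branch on R2C4, whose candidates are 1 or 2 or 3. If R2C4 = 2: that forces R1C4 = 8, R1C1 = 4, R1C3 = 6, after which R2C1 would have to be in {1,3,5} for the 11 across but in {2} for the 6 down — contradiction. If R2C4 = 3: that forces R1C4 = 7, R1C1 = 5, R1C3 = 6, R2C1 = 1, after which R2C3 would have to be in {2,5} for the 11 across but in {1,3} for the 10 down — contradiction. So R2C4 = 1.
R1C4 = 10 − 1 = 9 completes the 10 down.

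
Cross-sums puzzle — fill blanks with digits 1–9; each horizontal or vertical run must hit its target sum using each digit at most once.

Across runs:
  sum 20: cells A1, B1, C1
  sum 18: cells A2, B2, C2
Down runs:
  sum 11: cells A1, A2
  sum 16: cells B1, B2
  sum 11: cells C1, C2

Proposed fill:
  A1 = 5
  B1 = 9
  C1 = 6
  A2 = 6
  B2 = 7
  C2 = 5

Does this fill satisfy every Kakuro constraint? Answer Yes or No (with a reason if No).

Yes

Across: 5+9+6=20; 6+7+5=18. Down: 5+6=11; 9+7=16; 6+5=11. No digit repeats within any run.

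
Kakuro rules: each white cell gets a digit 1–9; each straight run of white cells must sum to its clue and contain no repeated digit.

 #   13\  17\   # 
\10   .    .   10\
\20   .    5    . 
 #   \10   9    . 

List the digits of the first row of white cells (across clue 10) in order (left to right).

R1C2 = 17 − 14 = 3 completes the 17 down.
R3C3 = 10 − 9 = 1 completes the 10 across.
R1C1 = 10 − 3 = 7 completes the 10 across.
R2C1 = 13 − 7 = 6 completes the 13 down.
R2C3 = 20 − 11 = 9 completes the 20 across.

7 3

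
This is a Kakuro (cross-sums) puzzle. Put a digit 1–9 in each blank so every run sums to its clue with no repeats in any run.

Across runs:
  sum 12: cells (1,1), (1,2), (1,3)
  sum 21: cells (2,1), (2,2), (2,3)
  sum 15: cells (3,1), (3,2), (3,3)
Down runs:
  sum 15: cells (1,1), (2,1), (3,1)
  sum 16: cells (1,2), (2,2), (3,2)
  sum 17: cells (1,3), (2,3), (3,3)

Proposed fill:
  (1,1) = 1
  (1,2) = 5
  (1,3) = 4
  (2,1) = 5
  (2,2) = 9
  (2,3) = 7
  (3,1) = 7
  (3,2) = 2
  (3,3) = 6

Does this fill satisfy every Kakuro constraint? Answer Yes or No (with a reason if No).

No — the down run (1,1)–(3,1) sums to 13, not 15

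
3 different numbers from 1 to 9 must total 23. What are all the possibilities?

3 distinct digits from 1–9 sum between 6 and 24.
Only one set works: {6,8,9}.

{6,8,9}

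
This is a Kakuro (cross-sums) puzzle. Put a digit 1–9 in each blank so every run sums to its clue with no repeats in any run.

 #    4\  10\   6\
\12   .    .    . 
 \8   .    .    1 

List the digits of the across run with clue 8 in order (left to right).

3 4 1

4 in 2 cells must be {1,3}.
R1C3 = 6 − 1 = 5 completes the 6 down.
Given what's placed, R2C1 must be 3 to fit the 8 across and 4 down.
R2C2 = 8 − 4 = 4 completes the 8 across.
R1C1 = 4 − 3 = 1 completes the 4 down.
R1C2 = 12 − 6 = 6 completes the 12 across.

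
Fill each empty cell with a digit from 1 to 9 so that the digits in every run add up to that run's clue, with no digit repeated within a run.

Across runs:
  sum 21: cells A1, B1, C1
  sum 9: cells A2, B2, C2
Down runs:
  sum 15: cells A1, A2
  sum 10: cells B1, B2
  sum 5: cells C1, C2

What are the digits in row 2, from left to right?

6, 2, 1

The 21 across and the 5 down share only 4, so C1 = 4.
The 9 across and the 15 down share only 6, so A2 = 6.
C2 = 5 − 4 = 1 completes the 5 down.
A1 = 15 − 6 = 9 completes the 15 down.
B1 = 21 − 13 = 8 completes the 21 across.
B2 = 9 − 7 = 2 completes the 9 across.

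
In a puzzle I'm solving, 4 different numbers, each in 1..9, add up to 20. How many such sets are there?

4 distinct digits from 1–9 sum between 10 and 30.

12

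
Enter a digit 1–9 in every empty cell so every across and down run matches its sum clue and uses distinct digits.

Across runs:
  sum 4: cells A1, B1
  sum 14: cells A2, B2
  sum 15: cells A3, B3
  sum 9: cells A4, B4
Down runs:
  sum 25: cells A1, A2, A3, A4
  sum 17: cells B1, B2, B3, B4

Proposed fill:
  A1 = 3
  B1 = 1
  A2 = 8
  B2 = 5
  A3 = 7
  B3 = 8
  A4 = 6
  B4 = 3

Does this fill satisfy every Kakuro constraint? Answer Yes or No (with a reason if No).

No — the down run A1–A4 sums to 24, not 25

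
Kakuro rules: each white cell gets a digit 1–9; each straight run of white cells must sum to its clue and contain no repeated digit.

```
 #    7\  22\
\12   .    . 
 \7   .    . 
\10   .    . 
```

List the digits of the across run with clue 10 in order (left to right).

7 in 3 cells must be {1,2,4}.
The 12 across and the 7 down share only 4, so R1C1 = 4.
R1C2 = 12 − 4 = 8 completes the 12 across.
Given what's placed, R2C2 must be 5 to fit the 7 across and 22 down.
R3C2 = 22 − 13 = 9 completes the 22 down.
R2C1 = 7 − 5 = 2 completes the 7 across.
R3C1 = 10 − 9 = 1 completes the 10 across.

1, 9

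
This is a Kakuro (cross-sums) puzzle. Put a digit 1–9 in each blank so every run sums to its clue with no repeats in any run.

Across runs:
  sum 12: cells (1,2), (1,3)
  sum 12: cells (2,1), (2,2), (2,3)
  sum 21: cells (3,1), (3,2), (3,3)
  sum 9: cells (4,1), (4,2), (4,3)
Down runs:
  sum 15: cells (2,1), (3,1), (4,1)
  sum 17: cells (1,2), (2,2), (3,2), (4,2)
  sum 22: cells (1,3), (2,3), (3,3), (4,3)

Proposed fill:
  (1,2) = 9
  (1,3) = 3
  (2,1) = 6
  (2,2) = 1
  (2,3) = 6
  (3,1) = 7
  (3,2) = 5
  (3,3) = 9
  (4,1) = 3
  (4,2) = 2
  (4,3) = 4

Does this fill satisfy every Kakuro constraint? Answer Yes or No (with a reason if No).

No — the across run (2,1)–(2,3) sums to 13, not 12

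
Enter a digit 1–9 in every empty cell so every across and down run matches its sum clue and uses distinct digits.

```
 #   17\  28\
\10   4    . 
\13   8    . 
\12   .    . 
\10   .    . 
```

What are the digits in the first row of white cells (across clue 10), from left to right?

4, 6

R1C2 = 10 − 4 = 6 completes the 10 across.
R2C2 = 13 − 8 = 5 completes the 13 across.
R3C1 = 3: the only remaining digit allowed by both the 12 across and the 17 down.
R3C2 = 12 − 3 = 9 completes the 12 across.
R4C1 = 17 − 15 = 2 completes the 17 down.
R4C2 = 10 − 2 = 8 completes the 10 across.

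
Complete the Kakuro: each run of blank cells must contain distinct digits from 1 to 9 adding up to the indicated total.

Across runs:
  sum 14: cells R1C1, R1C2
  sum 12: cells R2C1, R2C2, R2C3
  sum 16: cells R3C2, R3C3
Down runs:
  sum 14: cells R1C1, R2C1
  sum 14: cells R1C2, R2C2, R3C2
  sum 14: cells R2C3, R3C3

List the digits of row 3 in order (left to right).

16 in 2 cells must be {7,9}.
The 16 across and the 14 down share only 9, so R3C3 = 9.
R2C3 = 14 − 9 = 5 completes the 14 down.
R3C2 = 16 − 9 = 7 completes the 16 across.
R2C1 = 6: the only remaining digit allowed by both the 12 across and the 14 down.
R2C2 = 12 − 11 = 1 completes the 12 across.
R1C1 = 14 − 6 = 8 completes the 14 down.
R1C2 = 14 − 8 = 6 completes the 14 across.

7 9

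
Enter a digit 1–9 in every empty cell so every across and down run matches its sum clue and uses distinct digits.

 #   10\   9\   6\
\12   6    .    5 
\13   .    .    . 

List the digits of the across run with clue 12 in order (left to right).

6 1 5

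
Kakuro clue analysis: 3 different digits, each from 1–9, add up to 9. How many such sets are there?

3

3 distinct digits from 1–9 sum between 6 and 24.
Enumerating: {1,2,6}, {1,3,5}, {2,3,4}.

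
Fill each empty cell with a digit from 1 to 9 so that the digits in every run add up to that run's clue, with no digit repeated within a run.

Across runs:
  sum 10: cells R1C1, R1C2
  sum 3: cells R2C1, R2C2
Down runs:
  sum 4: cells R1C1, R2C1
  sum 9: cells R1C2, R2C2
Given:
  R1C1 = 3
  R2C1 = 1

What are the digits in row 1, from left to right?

3 7

3 in 2 cells must be {1,2}; 4 in 2 cells must be {1,3}.
R1C2 = 10 − 3 = 7 completes the 10 across.
R2C2 = 3 − 1 = 2 completes the 3 across.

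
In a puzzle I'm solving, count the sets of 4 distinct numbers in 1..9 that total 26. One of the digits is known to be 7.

4 distinct digits from 1–9 sum between 10 and 30.
Keeping only sets containing 7.
Enumerating: {2,7,8,9}, {4,6,7,9}, {5,6,7,8}.

3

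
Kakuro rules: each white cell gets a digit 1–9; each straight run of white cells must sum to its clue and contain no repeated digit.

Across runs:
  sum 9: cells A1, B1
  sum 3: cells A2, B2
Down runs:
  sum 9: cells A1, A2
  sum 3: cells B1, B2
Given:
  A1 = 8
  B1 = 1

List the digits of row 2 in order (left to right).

3 in 2 cells must be {1,2}.
A2 = 9 − 8 = 1 completes the 9 down.
B2 = 3 − 1 = 2 completes the 3 across.

1 2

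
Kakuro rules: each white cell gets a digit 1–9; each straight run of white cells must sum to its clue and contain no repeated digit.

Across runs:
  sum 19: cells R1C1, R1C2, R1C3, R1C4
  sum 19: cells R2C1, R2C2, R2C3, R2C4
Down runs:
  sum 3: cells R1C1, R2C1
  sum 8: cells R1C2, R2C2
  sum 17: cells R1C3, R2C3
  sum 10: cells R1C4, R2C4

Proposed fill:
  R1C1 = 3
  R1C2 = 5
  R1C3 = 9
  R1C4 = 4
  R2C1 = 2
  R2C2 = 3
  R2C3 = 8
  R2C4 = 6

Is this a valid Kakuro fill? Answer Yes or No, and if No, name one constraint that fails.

No — the down run R1C1–R2C1 sums to 5, not 3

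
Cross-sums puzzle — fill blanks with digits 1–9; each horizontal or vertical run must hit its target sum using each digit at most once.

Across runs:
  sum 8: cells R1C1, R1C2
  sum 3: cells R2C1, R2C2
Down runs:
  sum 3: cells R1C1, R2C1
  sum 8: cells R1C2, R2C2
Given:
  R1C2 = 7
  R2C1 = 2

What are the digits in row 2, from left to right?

2 1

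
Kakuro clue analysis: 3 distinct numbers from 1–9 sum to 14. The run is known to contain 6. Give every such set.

{1,6,7}; {3,5,6}

3 distinct digits from 1–9 sum between 6 and 24.
Keeping only sets containing 6.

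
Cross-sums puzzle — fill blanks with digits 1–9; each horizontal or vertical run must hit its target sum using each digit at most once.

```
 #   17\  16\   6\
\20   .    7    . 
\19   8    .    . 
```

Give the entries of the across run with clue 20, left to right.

9 7 4

17 in 2 cells must be {8,9}; 16 in 2 cells must be {7,9}.
R1C1 = 17 − 8 = 9 completes the 17 down.
R1C3 = 20 − 16 = 4 completes the 20 across.
R2C2 = 16 − 7 = 9 completes the 16 down.
R2C3 = 19 − 17 = 2 completes the 19 across.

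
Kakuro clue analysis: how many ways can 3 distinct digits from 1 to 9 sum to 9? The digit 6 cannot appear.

3 distinct digits from 1–9 sum between 6 and 24.
Dropping sets that contain 6.
Enumerating: {1,3,5}, {2,3,4}.

2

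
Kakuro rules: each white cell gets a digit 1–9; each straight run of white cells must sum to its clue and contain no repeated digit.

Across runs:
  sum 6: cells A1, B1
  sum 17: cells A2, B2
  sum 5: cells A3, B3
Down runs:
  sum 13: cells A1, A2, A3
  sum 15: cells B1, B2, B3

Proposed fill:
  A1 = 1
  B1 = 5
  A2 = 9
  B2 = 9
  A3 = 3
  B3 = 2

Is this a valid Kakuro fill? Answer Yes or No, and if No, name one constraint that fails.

No — the across run A2–B2 sums to 18, not 17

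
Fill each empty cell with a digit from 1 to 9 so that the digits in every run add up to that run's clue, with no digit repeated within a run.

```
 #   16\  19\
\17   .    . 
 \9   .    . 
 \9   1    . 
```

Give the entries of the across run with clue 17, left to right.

17 in 2 cells must be {8,9}.
R3C2 = 9 − 1 = 8 completes the 9 across.
Given what's placed, R1C2 must be 9 to fit the 17 across and 19 down.
R2C2 = 19 − 17 = 2 completes the 19 down.
R1C1 = 17 − 9 = 8 completes the 17 across.
R2C1 = 9 − 2 = 7 completes the 9 across.

8, 9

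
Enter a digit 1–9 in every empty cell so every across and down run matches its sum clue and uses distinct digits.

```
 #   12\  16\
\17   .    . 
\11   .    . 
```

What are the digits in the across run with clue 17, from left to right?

17 in 2 cells must be {8,9}; 16 in 2 cells must be {7,9}.
The 17 across and the 16 down share only 9, so R1C2 = 9.
R2C2 = 16 − 9 = 7 completes the 16 down.
R1C1 = 17 − 9 = 8 completes the 17 across.
R2C1 = 11 − 7 = 4 completes the 11 across.

8 9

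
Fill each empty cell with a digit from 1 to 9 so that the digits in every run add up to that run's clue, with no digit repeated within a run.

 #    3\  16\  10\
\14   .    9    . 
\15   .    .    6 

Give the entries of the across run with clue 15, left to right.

2 7 6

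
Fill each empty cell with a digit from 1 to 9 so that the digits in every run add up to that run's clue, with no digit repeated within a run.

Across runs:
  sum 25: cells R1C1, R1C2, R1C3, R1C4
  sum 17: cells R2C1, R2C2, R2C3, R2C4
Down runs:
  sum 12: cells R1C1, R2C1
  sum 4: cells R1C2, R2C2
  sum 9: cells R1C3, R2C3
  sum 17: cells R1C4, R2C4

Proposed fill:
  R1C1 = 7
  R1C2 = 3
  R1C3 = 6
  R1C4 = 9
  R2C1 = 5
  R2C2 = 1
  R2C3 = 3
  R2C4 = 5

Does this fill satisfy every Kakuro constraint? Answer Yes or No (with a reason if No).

No — the down run R1C4–R2C4 sums to 14, not 17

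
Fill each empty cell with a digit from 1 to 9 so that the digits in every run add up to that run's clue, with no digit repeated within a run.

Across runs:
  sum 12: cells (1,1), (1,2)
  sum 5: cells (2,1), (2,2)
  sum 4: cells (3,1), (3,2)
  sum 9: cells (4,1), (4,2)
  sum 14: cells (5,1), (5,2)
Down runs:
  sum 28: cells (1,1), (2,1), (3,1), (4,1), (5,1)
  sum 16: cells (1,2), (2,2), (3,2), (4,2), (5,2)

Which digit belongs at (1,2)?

3

4 in 2 cells must be {1,3}; 16 in 5 cells must be {1,2,3,4,6}.
Only 6 fits (5,2) under both its across sum 14 and down sum 16.
(5,1) = 14 − 6 = 8 completes the 14 across.
Nothing is forced directly, so branch on (1,2), whose candidates are 3 or 4. If (1,2) = 4: then (1,1) would have to be in {8} for the 12 across but in {1,2,3,4,5,6,7,9} for the 28 down — contradiction. So (1,2) = 3.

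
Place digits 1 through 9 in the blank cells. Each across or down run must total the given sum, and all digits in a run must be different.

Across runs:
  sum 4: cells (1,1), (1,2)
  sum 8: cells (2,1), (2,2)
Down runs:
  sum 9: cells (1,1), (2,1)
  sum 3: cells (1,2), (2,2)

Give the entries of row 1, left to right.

3 1

4 in 2 cells must be {1,3}; 3 in 2 cells must be {1,2}.
The 4 across and the 3 down share only 1, so (1,2) = 1.
(2,2) = 3 − 1 = 2 completes the 3 down.
(1,1) = 4 − 1 = 3 completes the 4 across.
(2,1) = 8 − 2 = 6 completes the 8 across.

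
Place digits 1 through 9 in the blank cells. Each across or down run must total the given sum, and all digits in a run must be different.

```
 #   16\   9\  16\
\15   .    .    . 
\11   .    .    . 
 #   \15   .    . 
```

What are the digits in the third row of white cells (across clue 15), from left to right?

6, 9

16 in 2 cells must be {7,9}.
Only 7 fits R2C1 under both its across sum 11 and down sum 16.
The 15 across and the 9 down share only 6, so R3C2 = 6.
R3C3 = 15 − 6 = 9 completes the 15 across.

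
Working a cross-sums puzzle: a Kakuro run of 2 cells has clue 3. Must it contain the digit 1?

The only way to make 3 from 2 distinct digits is {1,2}, which contains 1.

Yes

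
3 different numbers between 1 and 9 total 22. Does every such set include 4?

No

Counterexample: {5,8,9} sums to 22 without using 4.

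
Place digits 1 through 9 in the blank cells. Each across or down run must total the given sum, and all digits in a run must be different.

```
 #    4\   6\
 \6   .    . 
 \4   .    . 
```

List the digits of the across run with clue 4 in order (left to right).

3 1

4 in 2 cells must be {1,3}.
The 6 across and the 4 down share only 1, so R1C1 = 1.
R1C2 = 6 − 1 = 5 completes the 6 across.
R2C1 = 4 − 1 = 3 completes the 4 down.
R2C2 = 4 − 3 = 1 completes the 4 across.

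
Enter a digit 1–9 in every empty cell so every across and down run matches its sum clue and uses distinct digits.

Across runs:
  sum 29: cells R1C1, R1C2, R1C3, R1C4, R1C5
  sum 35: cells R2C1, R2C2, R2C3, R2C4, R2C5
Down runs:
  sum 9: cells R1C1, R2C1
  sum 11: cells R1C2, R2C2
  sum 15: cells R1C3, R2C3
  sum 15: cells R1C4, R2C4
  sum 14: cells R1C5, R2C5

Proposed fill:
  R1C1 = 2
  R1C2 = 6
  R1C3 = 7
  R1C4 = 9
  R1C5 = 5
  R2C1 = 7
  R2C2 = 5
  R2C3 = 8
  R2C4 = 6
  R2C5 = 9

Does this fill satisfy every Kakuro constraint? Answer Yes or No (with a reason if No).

Across: 2+6+7+9+5=29; 7+5+8+6+9=35. Down: 2+7=9; 6+5=11; 7+8=15; 9+6=15; 5+9=14. No digit repeats within any run.

Yes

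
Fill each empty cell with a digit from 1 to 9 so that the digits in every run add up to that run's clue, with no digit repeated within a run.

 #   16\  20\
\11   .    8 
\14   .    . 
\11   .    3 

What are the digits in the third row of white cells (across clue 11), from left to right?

8, 3

R1C1 = 11 − 8 = 3 completes the 11 across.
R2C2 = 20 − 11 = 9 completes the 20 down.
R3C1 = 11 − 3 = 8 completes the 11 across.
R2C1 = 14 − 9 = 5 completes the 14 across.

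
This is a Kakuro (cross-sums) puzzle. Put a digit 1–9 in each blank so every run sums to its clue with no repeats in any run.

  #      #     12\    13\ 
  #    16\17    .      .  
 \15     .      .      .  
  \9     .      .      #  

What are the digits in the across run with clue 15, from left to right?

17 in 2 cells must be {8,9}; 16 in 2 cells must be {7,9}.
The 9 across and the 16 down share only 7, so R3C1 = 7.
R3C2 = 9 − 7 = 2 completes the 9 across.
R1C2 = 9: the only remaining digit allowed by both the 17 across and the 12 down.
R1C3 = 17 − 9 = 8 completes the 17 across.
R2C1 = 16 − 7 = 9 completes the 16 down.
R2C2 = 12 − 11 = 1 completes the 12 down.
R2C3 = 15 − 10 = 5 completes the 15 across.

9 1 5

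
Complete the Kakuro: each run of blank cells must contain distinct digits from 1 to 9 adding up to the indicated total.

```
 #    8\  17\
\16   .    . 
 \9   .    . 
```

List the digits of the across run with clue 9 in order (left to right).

1, 8

16 in 2 cells must be {7,9}; 17 in 2 cells must be {8,9}.
The 16 across and the 8 down share only 7, so R1C1 = 7.
R1C2 = 16 − 7 = 9 completes the 16 across.
R2C1 = 8 − 7 = 1 completes the 8 down.
R2C2 = 9 − 1 = 8 completes the 9 across.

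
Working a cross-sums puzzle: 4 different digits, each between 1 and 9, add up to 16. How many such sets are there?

8

4 distinct digits from 1–9 sum between 10 and 30.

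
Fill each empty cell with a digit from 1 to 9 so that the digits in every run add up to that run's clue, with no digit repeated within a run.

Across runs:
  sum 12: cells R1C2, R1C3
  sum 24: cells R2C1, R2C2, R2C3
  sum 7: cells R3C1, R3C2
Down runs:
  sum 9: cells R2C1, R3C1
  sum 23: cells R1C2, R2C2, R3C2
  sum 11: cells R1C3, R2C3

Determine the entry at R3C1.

1

24 in 3 cells must be {7,8,9}; 23 in 3 cells must be {6,8,9}.
The 7 across and the 23 down share only 6, so R3C2 = 6.
R3C1 = 7 − 6 = 1 completes the 7 across.
R2C1 = 9 − 1 = 8 completes the 9 down.
R2C2 = 9: the only remaining digit allowed by both the 24 across and the 23 down.
R2C3 = 24 − 17 = 7 completes the 24 across.
R1C2 = 23 − 15 = 8 completes the 23 down.
R1C3 = 12 − 8 = 4 completes the 12 across.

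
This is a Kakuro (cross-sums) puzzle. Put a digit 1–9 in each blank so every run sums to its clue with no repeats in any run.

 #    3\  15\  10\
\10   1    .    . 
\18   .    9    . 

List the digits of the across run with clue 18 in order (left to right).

3 in 2 cells must be {1,2}.
R1C2 = 15 − 9 = 6 completes the 15 down.
R1C3 = 10 − 7 = 3 completes the 10 across.
R2C1 = 3 − 1 = 2 completes the 3 down.
R2C3 = 18 − 11 = 7 completes the 18 across.

2, 9, 7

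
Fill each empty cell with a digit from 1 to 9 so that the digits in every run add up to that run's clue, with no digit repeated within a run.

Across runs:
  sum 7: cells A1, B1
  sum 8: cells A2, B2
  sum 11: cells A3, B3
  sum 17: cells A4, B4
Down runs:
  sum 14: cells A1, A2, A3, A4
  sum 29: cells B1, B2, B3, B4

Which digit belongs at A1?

17 in 2 cells must be {8,9}; 29 in 4 cells must be {5,7,8,9}.
Only 5 fits B1 under both its across sum 7 and down sum 29.
Given what's placed, B2 must be 7 to fit the 8 across and 29 down.
Intersecting the 17 across with the 14 down forces A4 = 8.
B4 = 17 − 8 = 9 completes the 17 across.
A1 = 7 − 5 = 2 completes the 7 across.

2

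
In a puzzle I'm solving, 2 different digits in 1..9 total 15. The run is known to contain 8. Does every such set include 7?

Yes

The only way to make 15 from 2 distinct digits under that restriction is {7,8}, which contains 7.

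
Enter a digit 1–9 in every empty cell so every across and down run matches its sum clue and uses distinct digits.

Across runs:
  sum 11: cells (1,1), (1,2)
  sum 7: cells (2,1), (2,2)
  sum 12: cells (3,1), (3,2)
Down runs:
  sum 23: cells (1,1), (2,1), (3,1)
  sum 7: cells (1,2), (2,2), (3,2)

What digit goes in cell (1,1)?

9

23 in 3 cells must be {6,8,9}; 7 in 3 cells must be {1,2,4}.
The 7 across and the 23 down share only 6, so (2,1) = 6.
(2,2) = 7 − 6 = 1 completes the 7 across.
Given what's placed, (3,2) must be 4 to fit the 12 across and 7 down.
(1,2) = 7 − 5 = 2 completes the 7 down.
(3,1) = 12 − 4 = 8 completes the 12 across.
(1,1) = 11 − 2 = 9 completes the 11 across.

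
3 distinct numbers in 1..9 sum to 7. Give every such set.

3 distinct digits from 1–9 sum between 6 and 24.
Only one set works: {1,2,4}.

{1,2,4}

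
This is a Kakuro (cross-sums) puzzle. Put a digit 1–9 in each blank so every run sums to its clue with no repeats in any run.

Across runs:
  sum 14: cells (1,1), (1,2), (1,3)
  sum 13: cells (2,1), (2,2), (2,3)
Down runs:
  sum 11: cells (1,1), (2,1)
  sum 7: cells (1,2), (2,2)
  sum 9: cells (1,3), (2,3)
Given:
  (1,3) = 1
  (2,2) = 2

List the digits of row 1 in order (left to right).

8 5 1

(1,2) = 7 − 2 = 5 completes the 7 down.
(2,3) = 9 − 1 = 8 completes the 9 down.
(1,1) = 14 − 6 = 8 completes the 14 across.
(2,1) = 13 − 10 = 3 completes the 13 across.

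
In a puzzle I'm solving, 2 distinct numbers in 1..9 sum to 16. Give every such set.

2 distinct digits from 1–9 sum between 3 and 17.
Only one set works: {7,9}.

{7,9}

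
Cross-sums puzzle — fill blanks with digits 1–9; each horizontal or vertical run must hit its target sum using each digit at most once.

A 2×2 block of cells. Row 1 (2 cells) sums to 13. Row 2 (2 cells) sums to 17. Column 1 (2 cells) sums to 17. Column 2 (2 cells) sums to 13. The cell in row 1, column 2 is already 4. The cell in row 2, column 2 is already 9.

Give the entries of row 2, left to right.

17 in 2 cells must be {8,9}.
(1,1) = 13 − 4 = 9 completes the 13 across.
(2,1) = 17 − 9 = 8 completes the 17 across.

8, 9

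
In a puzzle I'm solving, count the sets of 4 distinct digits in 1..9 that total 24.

8

4 distinct digits from 1–9 sum between 10 and 30.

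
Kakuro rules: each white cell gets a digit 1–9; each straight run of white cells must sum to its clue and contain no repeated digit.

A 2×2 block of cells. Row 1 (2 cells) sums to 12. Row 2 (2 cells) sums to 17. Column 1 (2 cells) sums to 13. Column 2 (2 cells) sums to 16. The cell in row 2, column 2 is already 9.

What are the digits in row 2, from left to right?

8, 9

17 in 2 cells must be {8,9}; 16 in 2 cells must be {7,9}.
(1,2) = 16 − 9 = 7 completes the 16 down.
(2,1) = 17 − 9 = 8 completes the 17 across.
(1,1) = 12 − 7 = 5 completes the 12 across.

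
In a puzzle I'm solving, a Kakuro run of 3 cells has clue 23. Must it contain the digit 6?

The only way to make 23 from 3 distinct digits is {6,8,9}, which contains 6.

Yes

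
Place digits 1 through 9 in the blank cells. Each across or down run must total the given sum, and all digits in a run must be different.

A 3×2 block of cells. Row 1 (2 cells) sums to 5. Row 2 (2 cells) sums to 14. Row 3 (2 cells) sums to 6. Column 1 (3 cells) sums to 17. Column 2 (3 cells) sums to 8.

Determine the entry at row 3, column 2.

1

The 14 across and the 8 down share only 5, so (2,2) = 5.
(2,1) = 14 − 5 = 9 completes the 14 across.
Nothing is forced directly, so branch on (1,2), whose candidates are 1 or 2. If (1,2) = 1: then (1,1) would have to be in {4} for the 5 across but in {1,2,3,5,6,7} for the 17 down — contradiction. So (1,2) = 2.
(1,1) = 5 − 2 = 3 completes the 5 across.
(3,1) = 17 − 12 = 5 completes the 17 down.
(3,2) = 6 − 5 = 1 completes the 6 across.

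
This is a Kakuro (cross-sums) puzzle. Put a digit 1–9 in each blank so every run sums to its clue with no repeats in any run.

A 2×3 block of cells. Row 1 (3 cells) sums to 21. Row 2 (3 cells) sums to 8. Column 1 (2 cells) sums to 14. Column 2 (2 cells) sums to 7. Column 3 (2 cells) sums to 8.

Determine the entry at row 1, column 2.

5

The 8 across and the 14 down share only 5, so (2,1) = 5.
(1,1) = 14 − 5 = 9 completes the 14 down.
Nothing is forced directly, so branch on (1,2), whose candidates are 4 or 5. If (1,2) = 4: then (1,3) would have to be in {8} for the 21 across but in {1,2,3,5,6,7} for the 8 down — contradiction. So (1,2) = 5.
(1,3) = 21 − 14 = 7 completes the 21 across.
(2,2) = 7 − 5 = 2 completes the 7 down.
(2,3) = 8 − 7 = 1 completes the 8 across.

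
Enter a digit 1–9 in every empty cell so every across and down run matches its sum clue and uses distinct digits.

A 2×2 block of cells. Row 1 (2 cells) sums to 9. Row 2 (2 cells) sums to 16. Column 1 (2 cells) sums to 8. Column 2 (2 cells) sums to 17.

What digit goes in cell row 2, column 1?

16 in 2 cells must be {7,9}; 17 in 2 cells must be {8,9}.
The 9 across and the 17 down share only 8, so (1,2) = 8.
The 16 across and the 8 down share only 7, so (2,1) = 7.
(2,2) = 16 − 7 = 9 completes the 16 across.
(1,1) = 9 − 8 = 1 completes the 9 across.

7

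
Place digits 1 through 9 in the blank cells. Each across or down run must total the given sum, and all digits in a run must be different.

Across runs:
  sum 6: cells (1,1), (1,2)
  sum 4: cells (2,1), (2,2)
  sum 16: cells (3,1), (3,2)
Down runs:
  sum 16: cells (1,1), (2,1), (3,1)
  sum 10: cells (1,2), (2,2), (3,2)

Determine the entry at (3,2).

4 in 2 cells must be {1,3}; 16 in 2 cells must be {7,9}.
The 16 across and the 10 down share only 7, so (3,2) = 7.
Given what's placed, (2,2) must be 1 to fit the 4 across and 10 down.
(3,1) = 16 − 7 = 9 completes the 16 across.
(1,2) = 10 − 8 = 2 completes the 10 down.
(2,1) = 4 − 1 = 3 completes the 4 across.
(1,1) = 6 − 2 = 4 completes the 6 across.

7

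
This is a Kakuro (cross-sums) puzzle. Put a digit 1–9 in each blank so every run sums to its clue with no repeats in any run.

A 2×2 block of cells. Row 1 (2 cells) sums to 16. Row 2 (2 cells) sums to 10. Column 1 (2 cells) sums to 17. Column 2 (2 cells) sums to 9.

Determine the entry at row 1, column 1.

9

16 in 2 cells must be {7,9}; 17 in 2 cells must be {8,9}.
The 16 across and the 17 down share only 9, so (1,1) = 9.
(1,2) = 16 − 9 = 7 completes the 16 across.
(2,1) = 17 − 9 = 8 completes the 17 down.
(2,2) = 10 − 8 = 2 completes the 10 across.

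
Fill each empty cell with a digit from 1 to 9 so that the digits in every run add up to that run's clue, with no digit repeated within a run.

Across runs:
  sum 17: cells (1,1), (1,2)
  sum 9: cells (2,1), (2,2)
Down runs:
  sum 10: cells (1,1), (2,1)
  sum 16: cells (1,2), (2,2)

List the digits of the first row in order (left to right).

8, 9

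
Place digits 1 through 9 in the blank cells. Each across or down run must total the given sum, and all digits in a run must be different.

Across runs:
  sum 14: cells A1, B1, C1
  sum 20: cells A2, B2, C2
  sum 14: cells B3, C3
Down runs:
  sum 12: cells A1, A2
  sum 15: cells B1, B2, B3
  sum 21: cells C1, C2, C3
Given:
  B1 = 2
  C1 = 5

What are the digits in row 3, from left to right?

A1 = 14 − 7 = 7 completes the 14 across.
A2 = 12 − 7 = 5 completes the 12 down.
Given what's placed, C3 must be 9 to fit the 14 across and 21 down.
C2 = 21 − 14 = 7 completes the 21 down.
B3 = 14 − 9 = 5 completes the 14 across.
B2 = 20 − 12 = 8 completes the 20 across.

5 9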